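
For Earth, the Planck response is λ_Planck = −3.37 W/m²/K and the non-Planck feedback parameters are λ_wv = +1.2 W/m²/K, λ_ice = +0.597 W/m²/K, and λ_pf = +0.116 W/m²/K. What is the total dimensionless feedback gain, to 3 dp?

0.568

Convert to gains: g_wv = 1.2/3.37 = 0.3561; g_ice = 0.597/3.37 = 0.1772; g_pf = 0.116/3.37 = 0.03442.
Total gain g = 0.56772.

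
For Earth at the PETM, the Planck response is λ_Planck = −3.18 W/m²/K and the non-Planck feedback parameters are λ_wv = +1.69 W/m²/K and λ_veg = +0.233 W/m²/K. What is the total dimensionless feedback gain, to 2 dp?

0.60

Convert to gains: g_wv = 1.69/3.18 = 0.5314; g_veg = 0.233/3.18 = 0.07327.
Total gain g = 0.60467.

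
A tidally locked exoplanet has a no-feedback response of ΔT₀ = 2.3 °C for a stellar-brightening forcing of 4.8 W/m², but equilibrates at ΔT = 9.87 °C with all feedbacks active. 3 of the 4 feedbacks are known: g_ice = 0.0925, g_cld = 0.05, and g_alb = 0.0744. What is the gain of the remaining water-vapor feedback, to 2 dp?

Amplification A = ΔT/ΔT₀ = 9.87/2.3 = 4.291.
Total gain g = 1 − 1/A = 1 − 1/4.291 = 0.767.
Known gains sum to 0.0925 + 0.05 + 0.0744 = 0.2169.
g_wv = 0.767 − 0.2169 = 0.55.

0.55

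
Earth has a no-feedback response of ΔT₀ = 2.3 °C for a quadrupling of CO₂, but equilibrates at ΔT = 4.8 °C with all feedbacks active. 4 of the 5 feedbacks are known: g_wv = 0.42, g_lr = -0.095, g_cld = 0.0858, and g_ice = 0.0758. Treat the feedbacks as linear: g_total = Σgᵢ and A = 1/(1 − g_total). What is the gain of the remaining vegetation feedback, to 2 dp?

Amplification A = ΔT/ΔT₀ = 4.8/2.3 = 2.087.
Total gain g = 1 − 1/A = 1 − 1/2.087 = 0.5208.
Known gains sum to 0.42 − 0.095 + 0.0858 + 0.0758 = 0.4866.
g_veg = 0.5208 − 0.4866 = 0.03.

0.03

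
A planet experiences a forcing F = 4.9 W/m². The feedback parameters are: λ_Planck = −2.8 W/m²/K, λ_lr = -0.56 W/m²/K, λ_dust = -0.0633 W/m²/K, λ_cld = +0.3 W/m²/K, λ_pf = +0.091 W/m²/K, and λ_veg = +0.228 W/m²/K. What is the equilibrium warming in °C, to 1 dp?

1.7 °C

Net feedback parameter λ = (−2.8) + (-0.56) + (-0.0633) + (+0.3) + (+0.091) + (+0.228) = -2.8043 W/m²/K.
ΔT = −F/λ = −4.9/(-2.8043) = 1.7 °C.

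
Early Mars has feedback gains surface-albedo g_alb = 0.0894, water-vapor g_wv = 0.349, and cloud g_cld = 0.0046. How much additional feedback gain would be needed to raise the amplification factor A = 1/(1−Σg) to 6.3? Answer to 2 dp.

0.40

Current total gain = 0.443.
Target gain for A = 6.3: g* = 1 − 1/6.3 = 0.8413.
Additional gain needed = 0.8413 − 0.443 = 0.40.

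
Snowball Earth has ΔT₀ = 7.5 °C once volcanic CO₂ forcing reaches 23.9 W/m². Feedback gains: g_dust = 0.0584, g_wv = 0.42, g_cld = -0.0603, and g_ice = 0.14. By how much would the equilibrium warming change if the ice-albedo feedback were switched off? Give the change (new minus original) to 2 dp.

Original: g = 0.5581, ΔT = 7.5/(1−0.5581) = 16.9722 °C.
Without ice-albedo: g' = 0.4181, ΔT' = 7.5/(1−0.4181) = 12.8888 °C.
Change = 12.8888 − 16.9722 = -4.08 °C.

-4.08 °C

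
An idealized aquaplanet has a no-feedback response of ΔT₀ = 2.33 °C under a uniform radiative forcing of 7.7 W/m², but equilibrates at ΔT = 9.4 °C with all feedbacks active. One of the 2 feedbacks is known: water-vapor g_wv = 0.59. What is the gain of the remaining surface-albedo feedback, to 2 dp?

Amplification A = ΔT/ΔT₀ = 9.4/2.33 = 4.034.
Total gain g = 1 − 1/A = 1 − 1/4.034 = 0.7521.
The known gain is 0.59.
g_alb = 0.7521 − 0.59 = 0.16.

0.16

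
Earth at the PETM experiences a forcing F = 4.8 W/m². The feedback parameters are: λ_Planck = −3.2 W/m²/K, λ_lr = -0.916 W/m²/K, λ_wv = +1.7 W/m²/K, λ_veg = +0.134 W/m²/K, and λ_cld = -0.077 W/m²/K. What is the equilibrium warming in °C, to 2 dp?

Net feedback parameter λ = (−3.2) + (-0.916) + (+1.7) + (+0.134) + (-0.077) = -2.359 W/m²/K.
ΔT = −F/λ = −4.8/(-2.359) = 2.03 °C.

2.03 °C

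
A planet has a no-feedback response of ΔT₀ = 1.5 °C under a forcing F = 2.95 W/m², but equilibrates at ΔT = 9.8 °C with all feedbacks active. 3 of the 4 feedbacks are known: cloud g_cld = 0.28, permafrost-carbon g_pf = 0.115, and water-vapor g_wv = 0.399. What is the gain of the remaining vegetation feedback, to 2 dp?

Amplification A = ΔT/ΔT₀ = 9.8/1.5 = 6.533.
Total gain g = 1 − 1/A = 1 − 1/6.533 = 0.8469.
Known gains sum to 0.28 + 0.115 + 0.399 = 0.794.
g_veg = 0.8469 − 0.794 = 0.05.

0.05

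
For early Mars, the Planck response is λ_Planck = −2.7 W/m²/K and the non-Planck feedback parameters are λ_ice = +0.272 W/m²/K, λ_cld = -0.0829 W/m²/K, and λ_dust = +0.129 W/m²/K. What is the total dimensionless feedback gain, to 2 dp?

Convert to gains: g_ice = 0.272/2.7 = 0.1007; g_cld = -0.0829/2.7 = -0.0307; g_dust = 0.129/2.7 = 0.04778.
Total gain g = 0.11778.

0.12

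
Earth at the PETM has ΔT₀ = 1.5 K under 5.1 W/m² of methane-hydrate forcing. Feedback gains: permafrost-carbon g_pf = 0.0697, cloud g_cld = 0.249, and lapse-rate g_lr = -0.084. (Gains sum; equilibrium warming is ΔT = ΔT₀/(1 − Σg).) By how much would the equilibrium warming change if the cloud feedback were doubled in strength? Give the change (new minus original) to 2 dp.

Original: g = 0.2347, ΔT = 1.5/(1−0.2347) = 1.9600 K.
With doubled cloud: g' = 0.4837, ΔT' = 1.5/(1−0.4837) = 2.9053 K.
Change = 2.9053 − 1.9600 = 0.95 K.

0.95 K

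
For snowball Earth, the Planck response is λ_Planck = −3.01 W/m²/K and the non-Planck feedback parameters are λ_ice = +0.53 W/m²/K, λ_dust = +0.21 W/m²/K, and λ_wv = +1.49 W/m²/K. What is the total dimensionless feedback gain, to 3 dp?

Convert to gains: g_ice = 0.53/3.01 = 0.1761; g_dust = 0.21/3.01 = 0.06977; g_wv = 1.49/3.01 = 0.495.
Total gain g = 0.74087.

0.741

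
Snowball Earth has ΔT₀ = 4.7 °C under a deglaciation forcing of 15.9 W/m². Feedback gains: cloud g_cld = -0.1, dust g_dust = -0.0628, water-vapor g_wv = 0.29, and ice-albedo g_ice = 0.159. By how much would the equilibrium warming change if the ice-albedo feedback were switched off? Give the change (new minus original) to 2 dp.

-1.20 °C

Original: g = 0.2862, ΔT = 4.7/(1−0.2862) = 6.5845 °C.
Without ice-albedo: g' = 0.1272, ΔT' = 4.7/(1−0.1272) = 5.3850 °C.
Change = 5.3850 − 6.5845 = -1.20 °C.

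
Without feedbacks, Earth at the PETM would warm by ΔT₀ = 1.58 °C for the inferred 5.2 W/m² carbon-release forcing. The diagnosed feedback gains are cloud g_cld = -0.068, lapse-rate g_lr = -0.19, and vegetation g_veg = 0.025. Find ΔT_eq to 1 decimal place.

1.3 °C

Total gain g = -0.068 − 0.19 + 0.025 = -0.233.
Amplification A = 1/(1 + 0.233) = 0.811.
ΔT = 1.58 × 0.811 = 1.3 °C.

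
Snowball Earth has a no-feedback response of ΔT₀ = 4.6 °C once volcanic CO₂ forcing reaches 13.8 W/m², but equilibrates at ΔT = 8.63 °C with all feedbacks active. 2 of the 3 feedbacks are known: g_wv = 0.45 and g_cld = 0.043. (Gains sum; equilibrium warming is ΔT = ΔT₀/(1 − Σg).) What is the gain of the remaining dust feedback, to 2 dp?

-0.03

Amplification A = ΔT/ΔT₀ = 8.63/4.6 = 1.876.
Total gain g = 1 − 1/A = 1 − 1/1.876 = 0.467.
Known gains sum to 0.45 + 0.043 = 0.493.
g_dust = 0.467 − 0.493 = -0.03.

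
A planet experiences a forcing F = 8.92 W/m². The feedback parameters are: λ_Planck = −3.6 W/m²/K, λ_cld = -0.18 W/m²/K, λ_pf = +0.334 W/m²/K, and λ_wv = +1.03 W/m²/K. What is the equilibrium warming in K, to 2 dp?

Net feedback parameter λ = (−3.6) + (-0.18) + (+0.334) + (+1.03) = -2.416 W/m²/K.
ΔT = −F/λ = −8.92/(-2.416) = 3.69 K.

3.69 K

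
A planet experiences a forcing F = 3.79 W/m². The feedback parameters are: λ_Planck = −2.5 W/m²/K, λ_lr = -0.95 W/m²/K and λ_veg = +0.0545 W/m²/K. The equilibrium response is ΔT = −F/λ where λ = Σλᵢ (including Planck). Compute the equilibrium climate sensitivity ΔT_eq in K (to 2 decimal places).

Net feedback parameter λ = (−2.5) + (-0.95) + (+0.0545) = -3.3955 W/m²/K.
ΔT = −F/λ = −3.79/(-3.3955) = 1.12 K.

1.12 K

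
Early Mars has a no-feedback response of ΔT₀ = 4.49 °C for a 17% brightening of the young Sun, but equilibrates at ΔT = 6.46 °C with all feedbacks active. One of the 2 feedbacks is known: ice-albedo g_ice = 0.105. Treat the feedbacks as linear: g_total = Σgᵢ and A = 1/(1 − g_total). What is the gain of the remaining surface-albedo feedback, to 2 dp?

0.20

Amplification A = ΔT/ΔT₀ = 6.46/4.49 = 1.439.
Total gain g = 1 − 1/A = 1 − 1/1.439 = 0.3051.
The known gain is 0.105.
g_alb = 0.3051 − 0.105 = 0.20.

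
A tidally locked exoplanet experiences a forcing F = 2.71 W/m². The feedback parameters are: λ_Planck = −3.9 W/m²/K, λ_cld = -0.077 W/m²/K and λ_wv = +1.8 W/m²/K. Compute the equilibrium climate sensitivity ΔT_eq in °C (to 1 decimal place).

1.2 °C

Net feedback parameter λ = (−3.9) + (-0.077) + (+1.8) = -2.177 W/m²/K.
ΔT = −F/λ = −2.71/(-2.177) = 1.2 °C.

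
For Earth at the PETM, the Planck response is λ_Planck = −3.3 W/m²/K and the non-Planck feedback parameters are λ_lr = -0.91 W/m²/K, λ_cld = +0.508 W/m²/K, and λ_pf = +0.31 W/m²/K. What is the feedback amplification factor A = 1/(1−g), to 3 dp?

0.973

Convert to gains: g_lr = -0.91/3.3 = -0.2758; g_cld = 0.508/3.3 = 0.1539; g_pf = 0.31/3.3 = 0.09394.
Total gain g = -0.02796.
A = 1/(1 + 0.02796) = 0.973.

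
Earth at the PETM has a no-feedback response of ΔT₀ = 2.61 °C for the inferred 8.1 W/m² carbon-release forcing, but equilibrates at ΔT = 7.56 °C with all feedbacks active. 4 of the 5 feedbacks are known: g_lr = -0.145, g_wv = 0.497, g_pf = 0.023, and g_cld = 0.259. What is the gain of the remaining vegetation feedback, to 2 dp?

Amplification A = ΔT/ΔT₀ = 7.56/2.61 = 2.897.
Total gain g = 1 − 1/A = 1 − 1/2.897 = 0.6548.
Known gains sum to -0.145 + 0.497 + 0.023 + 0.259 = 0.634.
g_veg = 0.6548 − 0.634 = 0.02.

0.02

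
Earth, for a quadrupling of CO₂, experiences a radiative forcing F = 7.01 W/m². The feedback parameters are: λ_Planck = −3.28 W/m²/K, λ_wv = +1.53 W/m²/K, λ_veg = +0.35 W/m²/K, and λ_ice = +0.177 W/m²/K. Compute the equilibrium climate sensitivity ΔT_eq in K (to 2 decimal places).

Net feedback parameter λ = (−3.28) + (+1.53) + (+0.35) + (+0.177) = -1.223 W/m²/K.
ΔT = −F/λ = −7.01/(-1.223) = 5.73 K.

5.73 K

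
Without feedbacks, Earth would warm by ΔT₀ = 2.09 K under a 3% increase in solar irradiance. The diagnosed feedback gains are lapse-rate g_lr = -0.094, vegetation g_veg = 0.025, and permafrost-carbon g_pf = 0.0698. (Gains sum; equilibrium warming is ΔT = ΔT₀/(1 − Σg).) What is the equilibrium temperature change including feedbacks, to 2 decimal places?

Total gain g = -0.094 + 0.025 + 0.0698 = 0.0008.
Amplification A = 1/(1 − 0.0008) = 1.001.
ΔT = 2.09 × 1.001 = 2.09 K.

2.09 K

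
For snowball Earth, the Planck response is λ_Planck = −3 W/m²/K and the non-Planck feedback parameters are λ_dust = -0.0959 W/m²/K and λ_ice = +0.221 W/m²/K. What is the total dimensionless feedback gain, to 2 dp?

0.04

Convert to gains: g_dust = -0.0959/3 = -0.03197; g_ice = 0.221/3 = 0.07367.
Total gain g = 0.0417.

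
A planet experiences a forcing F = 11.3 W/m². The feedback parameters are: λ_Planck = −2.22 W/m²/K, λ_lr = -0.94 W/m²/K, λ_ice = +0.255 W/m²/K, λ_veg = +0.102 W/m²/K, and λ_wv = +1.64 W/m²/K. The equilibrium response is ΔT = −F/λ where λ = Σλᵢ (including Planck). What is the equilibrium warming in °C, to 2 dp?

9.72 °C

Net feedback parameter λ = (−2.22) + (-0.94) + (+0.255) + (+0.102) + (+1.64) = -1.163 W/m²/K.
ΔT = −F/λ = −11.3/(-1.163) = 9.72 °C.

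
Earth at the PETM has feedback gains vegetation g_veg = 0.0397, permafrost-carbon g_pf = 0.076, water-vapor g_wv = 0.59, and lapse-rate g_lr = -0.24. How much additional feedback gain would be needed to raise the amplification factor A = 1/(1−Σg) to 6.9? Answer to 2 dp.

Current total gain = 0.4657.
Target gain for A = 6.9: g* = 1 − 1/6.9 = 0.8551.
Additional gain needed = 0.8551 − 0.4657 = 0.39.

0.39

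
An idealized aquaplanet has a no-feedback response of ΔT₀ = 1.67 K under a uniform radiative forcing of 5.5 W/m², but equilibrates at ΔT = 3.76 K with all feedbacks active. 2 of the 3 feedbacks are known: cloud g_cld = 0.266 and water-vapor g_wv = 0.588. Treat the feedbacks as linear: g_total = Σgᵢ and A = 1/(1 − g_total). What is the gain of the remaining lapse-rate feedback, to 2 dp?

-0.30

Amplification A = ΔT/ΔT₀ = 3.76/1.67 = 2.251.
Total gain g = 1 − 1/A = 1 − 1/2.251 = 0.5558.
Known gains sum to 0.266 + 0.588 = 0.854.
g_lr = 0.5558 − 0.854 = -0.30.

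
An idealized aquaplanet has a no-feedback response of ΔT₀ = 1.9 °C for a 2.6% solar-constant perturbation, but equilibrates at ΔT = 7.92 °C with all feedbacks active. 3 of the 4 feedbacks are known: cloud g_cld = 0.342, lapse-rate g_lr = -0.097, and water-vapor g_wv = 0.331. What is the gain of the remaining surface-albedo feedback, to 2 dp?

0.18

Amplification A = ΔT/ΔT₀ = 7.92/1.9 = 4.168.
Total gain g = 1 − 1/A = 1 − 1/4.168 = 0.7601.
Known gains sum to 0.342 − 0.097 + 0.331 = 0.576.
g_alb = 0.7601 − 0.576 = 0.18.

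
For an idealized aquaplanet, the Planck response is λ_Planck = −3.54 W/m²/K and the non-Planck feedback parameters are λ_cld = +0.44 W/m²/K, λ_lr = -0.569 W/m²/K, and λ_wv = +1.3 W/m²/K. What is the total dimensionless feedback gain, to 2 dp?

0.33

Convert to gains: g_cld = 0.44/3.54 = 0.1243; g_lr = -0.569/3.54 = -0.1607; g_wv = 1.3/3.54 = 0.3672.
Total gain g = 0.3308.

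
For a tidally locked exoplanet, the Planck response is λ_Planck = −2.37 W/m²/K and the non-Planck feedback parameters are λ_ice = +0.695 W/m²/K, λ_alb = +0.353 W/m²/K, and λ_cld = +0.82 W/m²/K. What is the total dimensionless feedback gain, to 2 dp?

0.79

Convert to gains: g_ice = 0.695/2.37 = 0.2932; g_alb = 0.353/2.37 = 0.1489; g_cld = 0.82/2.37 = 0.346.
Total gain g = 0.7881.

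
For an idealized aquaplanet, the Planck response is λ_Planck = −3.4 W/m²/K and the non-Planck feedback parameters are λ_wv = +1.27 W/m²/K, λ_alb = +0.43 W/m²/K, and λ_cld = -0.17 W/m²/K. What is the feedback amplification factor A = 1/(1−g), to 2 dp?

Convert to gains: g_wv = 1.27/3.4 = 0.3735; g_alb = 0.43/3.4 = 0.1265; g_cld = -0.17/3.4 = -0.05.
Total gain g = 0.45.
A = 1/(1 − 0.45) = 1.82.

1.82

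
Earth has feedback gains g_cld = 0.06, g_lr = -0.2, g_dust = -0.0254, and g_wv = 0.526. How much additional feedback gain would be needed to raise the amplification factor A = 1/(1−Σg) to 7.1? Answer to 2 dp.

0.50

Current total gain = 0.3606.
Target gain for A = 7.1: g* = 1 − 1/7.1 = 0.8592.
Additional gain needed = 0.8592 − 0.3606 = 0.50.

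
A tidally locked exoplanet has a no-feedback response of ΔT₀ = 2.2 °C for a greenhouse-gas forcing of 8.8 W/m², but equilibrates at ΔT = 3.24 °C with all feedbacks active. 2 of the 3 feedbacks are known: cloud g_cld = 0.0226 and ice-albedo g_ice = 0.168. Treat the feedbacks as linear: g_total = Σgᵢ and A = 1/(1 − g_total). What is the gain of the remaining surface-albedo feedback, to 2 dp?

Amplification A = ΔT/ΔT₀ = 3.24/2.2 = 1.473.
Total gain g = 1 − 1/A = 1 − 1/1.473 = 0.3211.
Known gains sum to 0.0226 + 0.168 = 0.1906.
g_alb = 0.3211 − 0.1906 = 0.13.

0.13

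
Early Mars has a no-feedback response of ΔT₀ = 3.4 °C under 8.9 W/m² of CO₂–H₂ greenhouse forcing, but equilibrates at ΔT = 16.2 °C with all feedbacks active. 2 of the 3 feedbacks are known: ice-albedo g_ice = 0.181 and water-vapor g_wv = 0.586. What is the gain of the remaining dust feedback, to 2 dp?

Amplification A = ΔT/ΔT₀ = 16.2/3.4 = 4.765.
Total gain g = 1 − 1/A = 1 − 1/4.765 = 0.7901.
Known gains sum to 0.181 + 0.586 = 0.767.
g_dust = 0.7901 − 0.767 = 0.02.

0.02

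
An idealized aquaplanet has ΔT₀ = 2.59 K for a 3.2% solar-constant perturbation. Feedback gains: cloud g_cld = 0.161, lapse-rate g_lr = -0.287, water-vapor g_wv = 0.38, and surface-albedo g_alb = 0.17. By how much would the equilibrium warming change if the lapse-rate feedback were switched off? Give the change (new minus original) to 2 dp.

Original: g = 0.424, ΔT = 2.59/(1−0.424) = 4.4965 K.
Without lapse-rate: g' = 0.711, ΔT' = 2.59/(1−0.711) = 8.9619 K.
Change = 8.9619 − 4.4965 = 4.47 K.

4.47 K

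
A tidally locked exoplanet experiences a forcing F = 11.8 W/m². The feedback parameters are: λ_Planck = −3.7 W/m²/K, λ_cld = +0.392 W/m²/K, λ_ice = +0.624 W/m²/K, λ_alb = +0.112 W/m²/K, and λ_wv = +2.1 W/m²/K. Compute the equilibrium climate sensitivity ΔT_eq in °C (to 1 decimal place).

25.0 °C

Net feedback parameter λ = (−3.7) + (+0.392) + (+0.624) + (+0.112) + (+2.1) = -0.472 W/m²/K.
ΔT = −F/λ = −11.8/(-0.472) = 25.0 °C.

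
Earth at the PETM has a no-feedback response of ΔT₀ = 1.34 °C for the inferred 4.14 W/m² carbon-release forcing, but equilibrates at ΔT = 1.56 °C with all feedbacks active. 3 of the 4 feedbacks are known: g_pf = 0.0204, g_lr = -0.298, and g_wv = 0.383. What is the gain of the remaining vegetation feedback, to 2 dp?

0.04

Amplification A = ΔT/ΔT₀ = 1.56/1.34 = 1.164.
Total gain g = 1 − 1/A = 1 − 1/1.164 = 0.1409.
Known gains sum to 0.0204 − 0.298 + 0.383 = 0.1054.
g_veg = 0.1409 − 0.1054 = 0.04.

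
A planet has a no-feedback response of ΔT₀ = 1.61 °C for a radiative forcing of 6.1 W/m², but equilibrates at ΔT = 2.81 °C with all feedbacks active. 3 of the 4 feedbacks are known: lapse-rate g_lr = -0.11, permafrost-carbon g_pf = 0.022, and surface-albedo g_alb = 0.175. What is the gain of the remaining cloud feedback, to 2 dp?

Amplification A = ΔT/ΔT₀ = 2.81/1.61 = 1.745.
Total gain g = 1 − 1/A = 1 − 1/1.745 = 0.4269.
Known gains sum to -0.11 + 0.022 + 0.175 = 0.087.
g_cld = 0.4269 − 0.087 = 0.34.

0.34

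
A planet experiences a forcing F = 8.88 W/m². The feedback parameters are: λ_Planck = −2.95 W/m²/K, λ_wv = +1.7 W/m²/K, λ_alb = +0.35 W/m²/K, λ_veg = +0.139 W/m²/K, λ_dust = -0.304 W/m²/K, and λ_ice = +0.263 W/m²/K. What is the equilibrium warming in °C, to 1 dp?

Net feedback parameter λ = (−2.95) + (+1.7) + (+0.35) + (+0.139) + (-0.304) + (+0.263) = -0.802 W/m²/K.
ΔT = −F/λ = −8.88/(-0.802) = 11.1 °C.

11.1 °C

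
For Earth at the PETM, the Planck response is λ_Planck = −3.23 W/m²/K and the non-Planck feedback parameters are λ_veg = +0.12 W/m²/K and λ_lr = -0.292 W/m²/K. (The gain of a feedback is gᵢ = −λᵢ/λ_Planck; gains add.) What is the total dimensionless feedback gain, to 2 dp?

-0.05

Convert to gains: g_veg = 0.12/3.23 = 0.03715; g_lr = -0.292/3.23 = -0.0904.
Total gain g = -0.05325.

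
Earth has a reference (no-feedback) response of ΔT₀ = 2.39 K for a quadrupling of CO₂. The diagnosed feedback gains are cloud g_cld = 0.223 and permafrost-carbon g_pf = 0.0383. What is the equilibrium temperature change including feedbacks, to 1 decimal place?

Total gain g = 0.223 + 0.0383 = 0.2613.
Amplification A = 1/(1 − 0.2613) = 1.354.
ΔT = 2.39 × 1.354 = 3.2 K.

3.2 K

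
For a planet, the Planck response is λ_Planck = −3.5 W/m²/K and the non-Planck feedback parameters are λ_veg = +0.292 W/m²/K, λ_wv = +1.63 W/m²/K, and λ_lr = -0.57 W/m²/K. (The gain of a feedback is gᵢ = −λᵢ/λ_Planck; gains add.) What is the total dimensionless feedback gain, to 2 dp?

0.39

Convert to gains: g_veg = 0.292/3.5 = 0.08343; g_wv = 1.63/3.5 = 0.4657; g_lr = -0.57/3.5 = -0.1629.
Total gain g = 0.38623.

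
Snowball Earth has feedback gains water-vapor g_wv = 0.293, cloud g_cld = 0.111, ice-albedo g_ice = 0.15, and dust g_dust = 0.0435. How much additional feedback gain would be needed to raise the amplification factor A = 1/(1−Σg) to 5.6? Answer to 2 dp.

0.22

Current total gain = 0.5975.
Target gain for A = 5.6: g* = 1 − 1/5.6 = 0.8214.
Additional gain needed = 0.8214 − 0.5975 = 0.22.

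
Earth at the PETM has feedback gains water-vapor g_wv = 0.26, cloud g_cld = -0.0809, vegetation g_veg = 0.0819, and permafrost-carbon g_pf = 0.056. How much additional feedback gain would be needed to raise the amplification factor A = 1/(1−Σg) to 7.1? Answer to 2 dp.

Current total gain = 0.317.
Target gain for A = 7.1: g* = 1 − 1/7.1 = 0.8592.
Additional gain needed = 0.8592 − 0.317 = 0.54.

0.54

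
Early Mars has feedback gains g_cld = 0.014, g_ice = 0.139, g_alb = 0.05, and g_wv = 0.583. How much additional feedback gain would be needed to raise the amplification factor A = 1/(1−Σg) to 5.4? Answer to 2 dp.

Current total gain = 0.786.
Target gain for A = 5.4: g* = 1 − 1/5.4 = 0.8148.
Additional gain needed = 0.8148 − 0.786 = 0.03.

0.03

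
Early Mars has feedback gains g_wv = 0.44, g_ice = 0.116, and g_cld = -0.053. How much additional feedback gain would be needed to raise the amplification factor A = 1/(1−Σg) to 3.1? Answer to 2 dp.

Current total gain = 0.503.
Target gain for A = 3.1: g* = 1 − 1/3.1 = 0.6774.
Additional gain needed = 0.6774 − 0.503 = 0.17.

0.17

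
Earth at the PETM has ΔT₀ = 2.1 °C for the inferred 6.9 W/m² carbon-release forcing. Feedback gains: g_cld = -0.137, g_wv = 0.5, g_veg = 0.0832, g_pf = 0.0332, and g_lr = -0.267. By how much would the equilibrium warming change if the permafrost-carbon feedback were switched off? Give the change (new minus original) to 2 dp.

Original: g = 0.2124, ΔT = 2.1/(1−0.2124) = 2.6663 °C.
Without permafrost-carbon: g' = 0.1792, ΔT' = 2.1/(1−0.1792) = 2.5585 °C.
Change = 2.5585 − 2.6663 = -0.11 °C.

-0.11 °C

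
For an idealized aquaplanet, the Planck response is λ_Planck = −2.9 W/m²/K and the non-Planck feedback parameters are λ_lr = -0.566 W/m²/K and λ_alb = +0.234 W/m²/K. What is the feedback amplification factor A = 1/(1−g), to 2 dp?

Convert to gains: g_lr = -0.566/2.9 = -0.1952; g_alb = 0.234/2.9 = 0.08069.
Total gain g = -0.11451.
A = 1/(1 + 0.11451) = 0.90.

0.90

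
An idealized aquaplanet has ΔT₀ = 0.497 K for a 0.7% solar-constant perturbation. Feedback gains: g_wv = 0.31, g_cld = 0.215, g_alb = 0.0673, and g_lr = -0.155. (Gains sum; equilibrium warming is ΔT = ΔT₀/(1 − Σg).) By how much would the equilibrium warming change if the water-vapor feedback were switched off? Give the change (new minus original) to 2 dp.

-0.31 K

Original: g = 0.4373, ΔT = 0.497/(1−0.4373) = 0.8832 K.
Without water-vapor: g' = 0.1273, ΔT' = 0.497/(1−0.1273) = 0.5695 K.
Change = 0.5695 − 0.8832 = -0.31 K.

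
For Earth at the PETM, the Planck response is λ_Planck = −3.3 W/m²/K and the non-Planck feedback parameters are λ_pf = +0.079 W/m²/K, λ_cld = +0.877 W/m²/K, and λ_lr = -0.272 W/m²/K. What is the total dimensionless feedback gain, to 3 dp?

Convert to gains: g_pf = 0.079/3.3 = 0.02394; g_cld = 0.877/3.3 = 0.2658; g_lr = -0.272/3.3 = -0.08242.
Total gain g = 0.20732.

0.207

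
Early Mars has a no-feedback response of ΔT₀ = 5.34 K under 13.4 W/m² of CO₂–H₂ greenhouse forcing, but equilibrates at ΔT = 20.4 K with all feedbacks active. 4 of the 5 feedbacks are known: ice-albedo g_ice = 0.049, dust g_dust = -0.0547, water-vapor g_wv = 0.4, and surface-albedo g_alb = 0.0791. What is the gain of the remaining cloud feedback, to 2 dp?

0.26

Amplification A = ΔT/ΔT₀ = 20.4/5.34 = 3.82.
Total gain g = 1 − 1/A = 1 − 1/3.82 = 0.7382.
Known gains sum to 0.049 − 0.0547 + 0.4 + 0.0791 = 0.4734.
g_cld = 0.7382 − 0.4734 = 0.26.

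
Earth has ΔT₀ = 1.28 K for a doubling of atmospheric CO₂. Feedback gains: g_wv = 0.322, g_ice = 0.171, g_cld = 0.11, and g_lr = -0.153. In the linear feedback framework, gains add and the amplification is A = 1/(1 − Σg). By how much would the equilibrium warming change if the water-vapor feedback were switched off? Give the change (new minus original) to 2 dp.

Original: g = 0.45, ΔT = 1.28/(1−0.45) = 2.3273 K.
Without water-vapor: g' = 0.128, ΔT' = 1.28/(1−0.128) = 1.4679 K.
Change = 1.4679 − 2.3273 = -0.86 K.

-0.86 K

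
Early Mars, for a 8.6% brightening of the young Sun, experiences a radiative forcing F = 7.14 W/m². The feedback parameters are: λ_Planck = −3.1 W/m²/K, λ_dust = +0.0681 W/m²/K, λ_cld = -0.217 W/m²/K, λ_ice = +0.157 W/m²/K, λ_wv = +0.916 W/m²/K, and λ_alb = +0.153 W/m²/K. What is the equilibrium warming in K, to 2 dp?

Net feedback parameter λ = (−3.1) + (+0.0681) + (-0.217) + (+0.157) + (+0.916) + (+0.153) = -2.0229 W/m²/K.
ΔT = −F/λ = −7.14/(-2.0229) = 3.53 K.

3.53 K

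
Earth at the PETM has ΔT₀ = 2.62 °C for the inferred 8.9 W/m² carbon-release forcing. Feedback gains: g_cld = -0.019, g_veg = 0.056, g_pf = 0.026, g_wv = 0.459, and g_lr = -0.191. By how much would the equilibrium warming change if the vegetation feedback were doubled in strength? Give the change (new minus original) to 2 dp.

Original: g = 0.331, ΔT = 2.62/(1−0.331) = 3.9163 °C.
With doubled vegetation: g' = 0.387, ΔT' = 2.62/(1−0.387) = 4.2741 °C.
Change = 4.2741 − 3.9163 = 0.36 °C.

0.36 °C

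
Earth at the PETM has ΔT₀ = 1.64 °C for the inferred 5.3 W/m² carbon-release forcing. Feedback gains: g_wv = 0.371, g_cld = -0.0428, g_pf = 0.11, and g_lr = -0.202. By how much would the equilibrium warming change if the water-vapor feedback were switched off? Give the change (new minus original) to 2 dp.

-0.70 °C

Original: g = 0.2362, ΔT = 1.64/(1−0.2362) = 2.1472 °C.
Without water-vapor: g' = -0.1348, ΔT' = 1.64/(1+0.1348) = 1.4452 °C.
Change = 1.4452 − 2.1472 = -0.70 °C.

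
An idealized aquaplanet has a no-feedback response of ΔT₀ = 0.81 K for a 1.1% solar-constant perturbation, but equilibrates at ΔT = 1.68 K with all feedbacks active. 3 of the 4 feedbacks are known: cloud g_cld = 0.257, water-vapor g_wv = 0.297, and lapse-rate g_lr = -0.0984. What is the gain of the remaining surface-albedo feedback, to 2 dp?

0.06

Amplification A = ΔT/ΔT₀ = 1.68/0.81 = 2.074.
Total gain g = 1 − 1/A = 1 − 1/2.074 = 0.5178.
Known gains sum to 0.257 + 0.297 − 0.0984 = 0.4556.
g_alb = 0.5178 − 0.4556 = 0.06.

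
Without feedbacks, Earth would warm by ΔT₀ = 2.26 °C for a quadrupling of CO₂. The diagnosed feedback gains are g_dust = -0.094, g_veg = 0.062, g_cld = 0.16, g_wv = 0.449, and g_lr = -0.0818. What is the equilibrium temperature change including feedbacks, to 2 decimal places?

4.48 °C

Total gain g = -0.094 + 0.062 + 0.16 + 0.449 − 0.0818 = 0.4952.
Amplification A = 1/(1 − 0.4952) = 1.981.
ΔT = 2.26 × 1.981 = 4.48 °C.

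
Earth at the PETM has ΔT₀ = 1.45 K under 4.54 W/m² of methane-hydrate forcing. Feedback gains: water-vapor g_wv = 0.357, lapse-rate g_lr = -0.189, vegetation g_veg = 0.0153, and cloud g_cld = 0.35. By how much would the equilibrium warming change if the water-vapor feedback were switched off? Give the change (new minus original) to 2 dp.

-1.35 K

Original: g = 0.5333, ΔT = 1.45/(1−0.5333) = 3.1069 K.
Without water-vapor: g' = 0.1763, ΔT' = 1.45/(1−0.1763) = 1.7603 K.
Change = 1.7603 − 3.1069 = -1.35 K.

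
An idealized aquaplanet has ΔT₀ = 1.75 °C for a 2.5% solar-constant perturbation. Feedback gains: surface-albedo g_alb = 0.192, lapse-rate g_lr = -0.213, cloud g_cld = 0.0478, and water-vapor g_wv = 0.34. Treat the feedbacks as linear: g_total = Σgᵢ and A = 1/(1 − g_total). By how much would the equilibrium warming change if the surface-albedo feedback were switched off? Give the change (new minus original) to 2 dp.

Original: g = 0.3668, ΔT = 1.75/(1−0.3668) = 2.7637 °C.
Without surface-albedo: g' = 0.1748, ΔT' = 1.75/(1−0.1748) = 2.1207 °C.
Change = 2.1207 − 2.7637 = -0.64 °C.

-0.64 °C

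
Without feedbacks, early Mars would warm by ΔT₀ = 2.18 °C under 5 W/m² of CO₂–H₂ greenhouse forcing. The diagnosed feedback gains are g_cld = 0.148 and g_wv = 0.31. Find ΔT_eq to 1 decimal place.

Total gain g = 0.148 + 0.31 = 0.458.
Amplification A = 1/(1 − 0.458) = 1.845.
ΔT = 2.18 × 1.845 = 4.0 °C.

4.0 °C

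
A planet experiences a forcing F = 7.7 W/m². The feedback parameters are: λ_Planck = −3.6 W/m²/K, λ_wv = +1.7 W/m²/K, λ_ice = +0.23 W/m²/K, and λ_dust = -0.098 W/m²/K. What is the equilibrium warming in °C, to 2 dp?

4.36 °C

Net feedback parameter λ = (−3.6) + (+1.7) + (+0.23) + (-0.098) = -1.768 W/m²/K.
ΔT = −F/λ = −7.7/(-1.768) = 4.36 °C.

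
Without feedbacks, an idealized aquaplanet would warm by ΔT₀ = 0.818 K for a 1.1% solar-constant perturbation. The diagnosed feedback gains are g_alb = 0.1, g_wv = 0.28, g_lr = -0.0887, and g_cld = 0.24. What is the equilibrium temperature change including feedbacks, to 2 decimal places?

1.75 K

Total gain g = 0.1 + 0.28 − 0.0887 + 0.24 = 0.5313.
Amplification A = 1/(1 − 0.5313) = 2.134.
ΔT = 0.818 × 2.134 = 1.75 K.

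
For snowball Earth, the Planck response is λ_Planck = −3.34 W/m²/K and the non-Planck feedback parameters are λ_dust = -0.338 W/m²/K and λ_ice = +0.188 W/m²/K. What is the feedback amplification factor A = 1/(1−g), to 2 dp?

0.96

Convert to gains: g_dust = -0.338/3.34 = -0.1012; g_ice = 0.188/3.34 = 0.05629.
Total gain g = -0.04491.
A = 1/(1 + 0.04491) = 0.96.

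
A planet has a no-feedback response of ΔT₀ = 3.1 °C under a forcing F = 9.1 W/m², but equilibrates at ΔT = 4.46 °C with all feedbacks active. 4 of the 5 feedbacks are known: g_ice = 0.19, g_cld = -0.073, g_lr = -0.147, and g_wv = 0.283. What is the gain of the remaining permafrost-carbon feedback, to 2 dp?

Amplification A = ΔT/ΔT₀ = 4.46/3.1 = 1.439.
Total gain g = 1 − 1/A = 1 − 1/1.439 = 0.3051.
Known gains sum to 0.19 − 0.073 − 0.147 + 0.283 = 0.253.
g_pf = 0.3051 − 0.253 = 0.05.

0.05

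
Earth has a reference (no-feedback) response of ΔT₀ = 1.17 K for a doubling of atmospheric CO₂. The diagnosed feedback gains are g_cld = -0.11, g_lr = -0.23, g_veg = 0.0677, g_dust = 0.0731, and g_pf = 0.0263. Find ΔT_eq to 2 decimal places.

Total gain g = -0.11 − 0.23 + 0.0677 + 0.0731 + 0.0263 = -0.1729.
Amplification A = 1/(1 + 0.1729) = 0.8526.
ΔT = 1.17 × 0.8526 = 1.00 K.

1.00 K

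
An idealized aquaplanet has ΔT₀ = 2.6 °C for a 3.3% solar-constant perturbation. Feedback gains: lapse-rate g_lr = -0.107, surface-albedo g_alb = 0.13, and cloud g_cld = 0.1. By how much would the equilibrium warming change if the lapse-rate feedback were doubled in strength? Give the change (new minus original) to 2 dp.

-0.32 °C

Original: g = 0.123, ΔT = 2.6/(1−0.123) = 2.9647 °C.
With doubled lapse-rate: g' = 0.016, ΔT' = 2.6/(1−0.016) = 2.6423 °C.
Change = 2.6423 − 2.9647 = -0.32 °C.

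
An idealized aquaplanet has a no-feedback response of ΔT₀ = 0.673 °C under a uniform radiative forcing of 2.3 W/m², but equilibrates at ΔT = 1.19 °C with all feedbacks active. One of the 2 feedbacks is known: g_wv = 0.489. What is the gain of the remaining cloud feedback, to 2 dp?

-0.05

Amplification A = ΔT/ΔT₀ = 1.19/0.673 = 1.768.
Total gain g = 1 − 1/A = 1 − 1/1.768 = 0.4344.
The known gain is 0.489.
g_cld = 0.4344 − 0.489 = -0.05.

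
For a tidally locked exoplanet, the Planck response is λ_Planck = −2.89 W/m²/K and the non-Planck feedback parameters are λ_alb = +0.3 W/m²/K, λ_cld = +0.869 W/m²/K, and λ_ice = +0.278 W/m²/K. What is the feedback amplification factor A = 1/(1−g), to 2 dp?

Convert to gains: g_alb = 0.3/2.89 = 0.1038; g_cld = 0.869/2.89 = 0.3007; g_ice = 0.278/2.89 = 0.09619.
Total gain g = 0.50069.
A = 1/(1 − 0.50069) = 2.00.

2.00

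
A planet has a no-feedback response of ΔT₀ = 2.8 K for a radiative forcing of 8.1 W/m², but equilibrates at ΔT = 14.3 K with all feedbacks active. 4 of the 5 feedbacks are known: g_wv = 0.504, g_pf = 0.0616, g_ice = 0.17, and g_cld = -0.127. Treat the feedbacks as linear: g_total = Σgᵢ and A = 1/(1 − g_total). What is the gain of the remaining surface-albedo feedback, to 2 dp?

0.20

Amplification A = ΔT/ΔT₀ = 14.3/2.8 = 5.107.
Total gain g = 1 − 1/A = 1 − 1/5.107 = 0.8042.
Known gains sum to 0.504 + 0.0616 + 0.17 − 0.127 = 0.6086.
g_alb = 0.8042 − 0.6086 = 0.20.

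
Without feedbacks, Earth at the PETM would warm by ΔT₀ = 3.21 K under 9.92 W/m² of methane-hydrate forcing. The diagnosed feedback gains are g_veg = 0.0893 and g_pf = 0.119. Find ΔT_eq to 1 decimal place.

Total gain g = 0.0893 + 0.119 = 0.2083.
Amplification A = 1/(1 − 0.2083) = 1.263.
ΔT = 3.21 × 1.263 = 4.1 K.

4.1 K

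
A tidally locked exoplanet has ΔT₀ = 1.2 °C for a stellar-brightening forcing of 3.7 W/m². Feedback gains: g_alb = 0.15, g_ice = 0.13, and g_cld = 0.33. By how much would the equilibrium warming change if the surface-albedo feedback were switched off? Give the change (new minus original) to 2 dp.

-0.85 °C

Original: g = 0.61, ΔT = 1.2/(1−0.61) = 3.0769 °C.
Without surface-albedo: g' = 0.46, ΔT' = 1.2/(1−0.46) = 2.2222 °C.
Change = 2.2222 − 3.0769 = -0.85 °C.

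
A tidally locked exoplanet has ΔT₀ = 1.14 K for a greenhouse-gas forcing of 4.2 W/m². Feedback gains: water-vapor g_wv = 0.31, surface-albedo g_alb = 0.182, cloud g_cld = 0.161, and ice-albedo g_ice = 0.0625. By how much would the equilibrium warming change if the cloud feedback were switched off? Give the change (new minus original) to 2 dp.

-1.45 K

Original: g = 0.7155, ΔT = 1.14/(1−0.7155) = 4.0070 K.
Without cloud: g' = 0.5545, ΔT' = 1.14/(1−0.5545) = 2.5589 K.
Change = 2.5589 − 4.0070 = -1.45 K.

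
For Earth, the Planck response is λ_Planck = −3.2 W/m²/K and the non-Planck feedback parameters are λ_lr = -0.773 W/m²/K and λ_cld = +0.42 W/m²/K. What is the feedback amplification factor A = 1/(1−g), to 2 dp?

0.90

Convert to gains: g_lr = -0.773/3.2 = -0.2416; g_cld = 0.42/3.2 = 0.1312.
Total gain g = -0.1104.
A = 1/(1 + 0.1104) = 0.90.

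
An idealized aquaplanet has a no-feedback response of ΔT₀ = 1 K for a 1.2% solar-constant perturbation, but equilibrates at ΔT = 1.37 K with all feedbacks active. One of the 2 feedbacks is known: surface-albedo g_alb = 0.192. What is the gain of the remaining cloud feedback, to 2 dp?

0.08

Amplification A = ΔT/ΔT₀ = 1.37/1 = 1.37.
Total gain g = 1 − 1/A = 1 − 1/1.37 = 0.2701.
The known gain is 0.192.
g_cld = 0.2701 − 0.192 = 0.08.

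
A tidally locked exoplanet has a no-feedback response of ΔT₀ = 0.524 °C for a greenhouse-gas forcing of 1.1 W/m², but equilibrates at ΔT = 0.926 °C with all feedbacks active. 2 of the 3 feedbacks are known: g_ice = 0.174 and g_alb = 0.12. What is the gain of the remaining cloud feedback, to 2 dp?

Amplification A = ΔT/ΔT₀ = 0.926/0.524 = 1.767.
Total gain g = 1 − 1/A = 1 − 1/1.767 = 0.4341.
Known gains sum to 0.174 + 0.12 = 0.294.
g_cld = 0.4341 − 0.294 = 0.14.

0.14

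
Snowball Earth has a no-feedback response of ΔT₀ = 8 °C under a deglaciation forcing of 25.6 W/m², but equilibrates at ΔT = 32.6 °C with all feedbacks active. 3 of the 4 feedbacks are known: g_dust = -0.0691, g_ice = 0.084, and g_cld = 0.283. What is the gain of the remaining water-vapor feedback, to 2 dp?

0.46

Amplification A = ΔT/ΔT₀ = 32.6/8 = 4.075.
Total gain g = 1 − 1/A = 1 − 1/4.075 = 0.7546.
Known gains sum to -0.0691 + 0.084 + 0.283 = 0.2979.
g_wv = 0.7546 − 0.2979 = 0.46.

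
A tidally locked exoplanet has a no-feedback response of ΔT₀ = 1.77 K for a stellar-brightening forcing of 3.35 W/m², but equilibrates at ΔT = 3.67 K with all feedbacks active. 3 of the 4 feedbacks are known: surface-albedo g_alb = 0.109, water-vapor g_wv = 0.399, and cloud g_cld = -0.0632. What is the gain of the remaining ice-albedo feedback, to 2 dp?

Amplification A = ΔT/ΔT₀ = 3.67/1.77 = 2.073.
Total gain g = 1 − 1/A = 1 − 1/2.073 = 0.5176.
Known gains sum to 0.109 + 0.399 − 0.0632 = 0.4448.
g_ice = 0.5176 − 0.4448 = 0.07.

0.07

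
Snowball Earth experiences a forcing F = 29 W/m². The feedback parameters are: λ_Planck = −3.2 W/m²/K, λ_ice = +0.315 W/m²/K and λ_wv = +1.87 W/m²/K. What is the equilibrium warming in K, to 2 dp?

Net feedback parameter λ = (−3.2) + (+0.315) + (+1.87) = -1.015 W/m²/K.
ΔT = −F/λ = −29/(-1.015) = 28.57 K.

28.57 K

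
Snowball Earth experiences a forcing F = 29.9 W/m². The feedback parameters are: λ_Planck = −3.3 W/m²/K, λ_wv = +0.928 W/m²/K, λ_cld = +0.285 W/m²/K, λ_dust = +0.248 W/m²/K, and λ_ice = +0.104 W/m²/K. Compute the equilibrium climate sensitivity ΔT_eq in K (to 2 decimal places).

17.23 K

Net feedback parameter λ = (−3.3) + (+0.928) + (+0.285) + (+0.248) + (+0.104) = -1.735 W/m²/K.
ΔT = −F/λ = −29.9/(-1.735) = 17.23 K.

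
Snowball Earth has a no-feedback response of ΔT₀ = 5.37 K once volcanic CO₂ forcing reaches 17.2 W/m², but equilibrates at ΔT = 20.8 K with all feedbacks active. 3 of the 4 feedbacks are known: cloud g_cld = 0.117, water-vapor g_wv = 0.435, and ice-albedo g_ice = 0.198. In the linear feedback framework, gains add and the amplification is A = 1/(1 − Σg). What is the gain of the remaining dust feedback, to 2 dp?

-0.01

Amplification A = ΔT/ΔT₀ = 20.8/5.37 = 3.873.
Total gain g = 1 − 1/A = 1 − 1/3.873 = 0.7418.
Known gains sum to 0.117 + 0.435 + 0.198 = 0.75.
g_dust = 0.7418 − 0.75 = -0.01.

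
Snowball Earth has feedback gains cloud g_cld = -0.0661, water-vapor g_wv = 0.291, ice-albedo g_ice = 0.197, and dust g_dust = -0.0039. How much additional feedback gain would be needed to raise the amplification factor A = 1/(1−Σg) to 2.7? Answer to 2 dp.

Current total gain = 0.418.
Target gain for A = 2.7: g* = 1 − 1/2.7 = 0.6296.
Additional gain needed = 0.6296 − 0.418 = 0.21.

0.21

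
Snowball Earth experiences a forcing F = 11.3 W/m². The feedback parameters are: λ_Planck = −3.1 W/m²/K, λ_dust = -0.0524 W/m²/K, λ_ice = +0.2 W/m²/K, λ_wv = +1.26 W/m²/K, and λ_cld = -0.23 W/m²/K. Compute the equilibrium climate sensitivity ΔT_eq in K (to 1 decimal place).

Net feedback parameter λ = (−3.1) + (-0.0524) + (+0.2) + (+1.26) + (-0.23) = -1.9224 W/m²/K.
ΔT = −F/λ = −11.3/(-1.9224) = 5.9 K.

5.9 K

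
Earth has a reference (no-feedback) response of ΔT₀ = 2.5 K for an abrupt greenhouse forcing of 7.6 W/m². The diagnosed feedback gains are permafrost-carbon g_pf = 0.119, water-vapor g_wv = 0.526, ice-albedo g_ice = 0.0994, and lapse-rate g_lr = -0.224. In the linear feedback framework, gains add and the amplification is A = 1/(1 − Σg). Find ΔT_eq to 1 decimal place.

Total gain g = 0.119 + 0.526 + 0.0994 − 0.224 = 0.5204.
Amplification A = 1/(1 − 0.5204) = 2.085.
ΔT = 2.5 × 2.085 = 5.2 K.

5.2 K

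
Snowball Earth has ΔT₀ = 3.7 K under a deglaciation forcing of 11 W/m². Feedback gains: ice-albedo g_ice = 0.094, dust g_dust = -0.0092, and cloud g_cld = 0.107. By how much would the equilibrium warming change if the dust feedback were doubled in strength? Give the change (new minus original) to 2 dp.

-0.05 K

Original: g = 0.1918, ΔT = 3.7/(1−0.1918) = 4.5781 K.
With doubled dust: g' = 0.1826, ΔT' = 3.7/(1−0.1826) = 4.5265 K.
Change = 4.5265 − 4.5781 = -0.05 K.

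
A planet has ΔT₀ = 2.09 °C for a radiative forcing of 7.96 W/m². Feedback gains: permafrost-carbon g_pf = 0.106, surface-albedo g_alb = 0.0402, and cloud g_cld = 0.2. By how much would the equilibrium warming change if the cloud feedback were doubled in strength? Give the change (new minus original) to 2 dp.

1.41 °C

Original: g = 0.3462, ΔT = 2.09/(1−0.3462) = 3.1967 °C.
With doubled cloud: g' = 0.5462, ΔT' = 2.09/(1−0.5462) = 4.6056 °C.
Change = 4.6056 − 3.1967 = 1.41 °C.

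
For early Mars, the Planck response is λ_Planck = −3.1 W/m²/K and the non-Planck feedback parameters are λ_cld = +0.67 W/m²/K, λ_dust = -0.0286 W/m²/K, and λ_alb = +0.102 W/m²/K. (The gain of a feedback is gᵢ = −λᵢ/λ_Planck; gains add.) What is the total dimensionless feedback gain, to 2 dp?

0.24

Convert to gains: g_cld = 0.67/3.1 = 0.2161; g_dust = -0.0286/3.1 = -0.009226; g_alb = 0.102/3.1 = 0.0329.
Total gain g = 0.239774.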